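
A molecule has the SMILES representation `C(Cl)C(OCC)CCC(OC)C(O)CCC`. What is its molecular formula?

C12H25ClO3

Atom tally by fragment:
  ClCH2 → C:1 H:2 Cl:1
  CH(OC2H5) → C:3 H:6 O:1
  CH2 → C:1 H:2
  CH2 → C:1 H:2
  CH(OCH3) → C:2 H:4 O:1
  CH(OH) → C:1 H:2 O:1
  CH2 → C:1 H:2
  CH2 → C:1 H:2
  CH3 → C:1 H:3
Element totals:
  C: 12
  H: 25
  Cl: 1
  O: 3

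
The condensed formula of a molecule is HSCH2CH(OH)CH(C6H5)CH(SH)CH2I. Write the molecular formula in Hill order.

Element totals:
  C: 11
  H: 15
  I: 1
  O: 1
  S: 2

C11H15IOS2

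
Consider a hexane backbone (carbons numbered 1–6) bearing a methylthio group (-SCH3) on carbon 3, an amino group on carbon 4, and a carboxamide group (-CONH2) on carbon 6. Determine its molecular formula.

Atom tally by fragment:
  CH3 → C:1 H:3
  CH2 → C:1 H:2
  CH(SCH3) → C:2 H:4 S:1
  CH(NH2) → C:1 H:3 N:1
  CH2 → C:1 H:2
  CH2CONH2 → C:2 H:4 O:1 N:1
Element totals:
  C: 8
  H: 18
  N: 2
  O: 1
  S: 1

C8H18N2OS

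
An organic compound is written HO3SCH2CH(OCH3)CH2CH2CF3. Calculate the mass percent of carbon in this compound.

Atom tally by fragment:
  HO3SCH2 → C:1 H:3 S:1 O:3
  CH(OCH3) → C:2 H:4 O:1
  CH2 → C:1 H:2
  CH2CF3 → C:2 H:2 F:3
Element totals:
  C: 6
  H: 11
  F: 3
  O: 4
  S: 1
Molecular formula: C6H11F3O4S.
Molar mass = 236.204 g/mol.
Mass from C: 6 × 12.011 = 72.066 g/mol.
%C = 72.066 / 236.204 × 100 = 30.51%.

30.51%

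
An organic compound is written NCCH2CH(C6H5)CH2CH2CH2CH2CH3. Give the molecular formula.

C14H19N

Atom tally by fragment:
  NCCH2 → C:2 H:2 N:1
  CH(C6H5) → C:7 H:6
  CH2 → C:1 H:2
  CH2 → C:1 H:2
  CH2 → C:1 H:2
  CH2 → C:1 H:2
  CH3 → C:1 H:3
Element totals:
  C: 14
  H: 19
  N: 1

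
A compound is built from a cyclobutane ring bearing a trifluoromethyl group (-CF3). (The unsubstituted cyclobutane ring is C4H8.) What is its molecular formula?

C5H7F3

Atom tally by fragment:
  cyclobutane ring core → C:4 H:8
  (− 1 ring H displaced by substituents)
  + CF3 → C:1 F:3
Element totals:
  C: 5
  H: 7
  F: 3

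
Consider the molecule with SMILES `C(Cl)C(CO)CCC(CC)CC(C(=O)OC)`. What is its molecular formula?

Atom tally by fragment:
  ClCH2 → C:1 H:2 Cl:1
  CH(CH2OH) → C:2 H:4 O:1
  CH2 → C:1 H:2
  CH2 → C:1 H:2
  CH(C2H5) → C:3 H:6
  CH2 → C:1 H:2
  CH2COOCH3 → C:3 H:5 O:2
Element totals:
  C: 12
  H: 23
  Cl: 1
  O: 3

C12H23ClO3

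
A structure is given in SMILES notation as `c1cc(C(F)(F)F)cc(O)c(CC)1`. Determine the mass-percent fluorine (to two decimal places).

29.97%

Atom tally by fragment:
  benzene ring core → C:6 H:6
  (− 3 ring H displaced by substituents)
  + CF3 → C:1 F:3
  + OH → O:1 H:1
  + C2H5 → C:2 H:5
Element totals:
  C: 9
  H: 9
  F: 3
  O: 1
Molecular formula: C9H9F3O.
Molar mass = 190.164 g/mol.
Mass from F: 3 × 18.998 = 56.994 g/mol.
%F = 56.994 / 190.164 × 100 = 29.97%.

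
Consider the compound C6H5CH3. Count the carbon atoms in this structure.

Atom tally by fragment:
  benzene ring core → C:6 H:6
  (− 1 ring H displaced by substituents)
  + CH3 → C:1 H:3
Element totals:
  C: 7
  H: 8

7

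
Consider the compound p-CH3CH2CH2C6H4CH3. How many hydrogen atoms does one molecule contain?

Element totals:
  C: 10
  H: 14

14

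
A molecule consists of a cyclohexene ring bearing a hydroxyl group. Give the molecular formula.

Atom tally by fragment:
  cyclohexene ring core → C:6 H:10
  (− 1 ring H displaced by substituents)
  + OH → O:1 H:1
Element totals:
  C: 6
  H: 10
  O: 1

C6H10O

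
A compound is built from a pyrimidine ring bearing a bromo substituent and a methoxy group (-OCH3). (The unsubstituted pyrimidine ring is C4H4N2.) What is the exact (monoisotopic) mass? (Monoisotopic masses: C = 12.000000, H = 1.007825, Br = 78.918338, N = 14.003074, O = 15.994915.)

187.9585

Atom tally by fragment:
  pyrimidine ring core → C:4 H:4 N:2
  (− 2 ring H displaced by substituents)
  + Br → Br:1
  + OCH3 → C:1 H:3 O:1
Element totals:
  C: 5
  H: 5
  Br: 1
  N: 2
  O: 1
Molecular formula: C5H5BrN2O.
  M = 5(12.0) + 5(1.007825) + 78.918338 + 2(14.003074) + 15.994915
    = 60.000000 + 5.039125 + 78.918338 + 28.006148 + 15.994915 = 187.958526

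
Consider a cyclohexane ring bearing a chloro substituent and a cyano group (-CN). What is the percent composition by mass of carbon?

Atom tally by fragment:
  cyclohexane ring core → C:6 H:12
  (− 2 ring H displaced by substituents)
  + Cl → Cl:1
  + CN → C:1 N:1
Element totals:
  C: 7
  H: 10
  Cl: 1
  N: 1
Molecular formula: C7H10ClN.
Molar mass = 143.614 g/mol.
Mass from C: 7 × 12.011 = 84.077 g/mol.
%C = 84.077 / 143.614 × 100 = 58.54%.

58.54%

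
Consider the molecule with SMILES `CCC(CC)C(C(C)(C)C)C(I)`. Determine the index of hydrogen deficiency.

0

Atom tally by fragment:
  CH3 → C:1 H:3
  CH2 → C:1 H:2
  CH(C2H5) → C:3 H:6
  CH(C(CH3)3) → C:5 H:10
  CH2I → C:1 H:2 I:1
Element totals:
  C: 11
  H: 23
  I: 1
Molecular formula: C11H23I.
DoU = (2C + 2 + N − H − X) / 2 = (2·11 + 2 + 0 − 23 − 1) / 2 = 0.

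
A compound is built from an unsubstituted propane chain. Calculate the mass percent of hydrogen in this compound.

18.29%

Atom tally by fragment:
  CH3 → C:1 H:3
  CH2 → C:1 H:2
  CH3 → C:1 H:3
Element totals:
  C: 3
  H: 8
Molecular formula: C3H8.
Molar mass = 44.097 g/mol.
Mass from H: 8 × 1.008 = 8.064 g/mol.
%H = 8.064 / 44.097 × 100 = 18.29%.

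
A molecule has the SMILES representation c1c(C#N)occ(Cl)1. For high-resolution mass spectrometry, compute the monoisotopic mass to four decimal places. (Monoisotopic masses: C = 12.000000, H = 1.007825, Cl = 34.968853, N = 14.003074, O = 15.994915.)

Atom tally by fragment:
  furan ring core → C:4 H:4 O:1
  (− 2 ring H displaced by substituents)
  + CN → C:1 N:1
  + Cl → Cl:1
Element totals:
  C: 5
  H: 2
  Cl: 1
  N: 1
  O: 1
Molecular formula: C5H2ClNO.
  M = 5(12.0) + 2(1.007825) + 34.968853 + 14.003074 + 15.994915
    = 60.000000 + 2.015650 + 34.968853 + 14.003074 + 15.994915 = 126.982492

126.9825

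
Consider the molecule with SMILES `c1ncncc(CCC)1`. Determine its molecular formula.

C7H10N2

Atom tally by fragment:
  pyrimidine ring core → C:4 H:4 N:2
  (− 1 ring H displaced by substituents)
  + CH2CH2CH3 → C:3 H:7
Element totals:
  C: 7
  H: 10
  N: 2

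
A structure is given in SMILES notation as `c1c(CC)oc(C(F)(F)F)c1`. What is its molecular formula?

C7H7F3O

Atom tally by fragment:
  furan ring core → C:4 H:4 O:1
  (− 2 ring H displaced by substituents)
  + C2H5 → C:2 H:5
  + CF3 → C:1 F:3
Element totals:
  C: 7
  H: 7
  F: 3
  O: 1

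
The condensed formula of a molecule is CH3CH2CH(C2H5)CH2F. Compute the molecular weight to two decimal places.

104.17 g/mol

Element totals:
  C: 6
  H: 13
  F: 1
Molecular formula: C6H13F.
  M = 6(12.011) + 13(1.008) + 18.998
    = 72.066 + 13.104 + 18.998 = 104.168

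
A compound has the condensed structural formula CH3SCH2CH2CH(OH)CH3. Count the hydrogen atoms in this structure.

Atom tally by fragment:
  CH3SCH2 → C:2 H:5 S:1
  CH2 → C:1 H:2
  CH(OH) → C:1 H:2 O:1
  CH3 → C:1 H:3
Element totals:
  C: 5
  H: 12
  O: 1
  S: 1

12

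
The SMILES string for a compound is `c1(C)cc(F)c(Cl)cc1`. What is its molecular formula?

Atom tally by fragment:
  benzene ring core → C:6 H:6
  (− 3 ring H displaced by substituents)
  + CH3 → C:1 H:3
  + F → F:1
  + Cl → Cl:1
Element totals:
  C: 7
  H: 6
  Cl: 1
  F: 1

C7H6ClF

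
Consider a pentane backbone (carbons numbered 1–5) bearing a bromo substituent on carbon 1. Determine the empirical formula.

Atom tally by fragment:
  BrCH2 → C:1 H:2 Br:1
  CH2 → C:1 H:2
  CH2 → C:1 H:2
  CH2 → C:1 H:2
  CH3 → C:1 H:3
Element totals:
  C: 5
  H: 11
  Br: 1
Molecular formula: C5H11Br.
gcd of subscripts (1, 5, 11) = 1, so the empirical formula equals the molecular formula.

C5H11Br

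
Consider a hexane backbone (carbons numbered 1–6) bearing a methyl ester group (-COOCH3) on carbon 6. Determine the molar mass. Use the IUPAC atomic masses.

Atom tally by fragment:
  CH3 → C:1 H:3
  CH2 → C:1 H:2
  CH2 → C:1 H:2
  CH2 → C:1 H:2
  CH2 → C:1 H:2
  CH2COOCH3 → C:3 H:5 O:2
Element totals:
  C: 8
  H: 16
  O: 2
Molecular formula: C8H16O2.
  M = 8(12.011) + 16(1.008) + 2(15.999)
    = 96.088 + 16.128 + 31.998 = 144.214

144.21 g/mol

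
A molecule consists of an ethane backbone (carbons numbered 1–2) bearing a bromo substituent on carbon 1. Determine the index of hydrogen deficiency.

0

Atom tally by fragment:
  BrCH2 → C:1 H:2 Br:1
  CH3 → C:1 H:3
Element totals:
  C: 2
  H: 5
  Br: 1
Molecular formula: C2H5Br.
DoU = (2C + 2 + N − H − X) / 2 = (2·2 + 2 + 0 − 5 − 1) / 2 = 0.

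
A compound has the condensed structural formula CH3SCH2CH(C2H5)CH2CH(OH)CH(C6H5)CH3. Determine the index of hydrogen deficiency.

Atom tally by fragment:
  CH3SCH2 → C:2 H:5 S:1
  CH(C2H5) → C:3 H:6
  CH2 → C:1 H:2
  CH(OH) → C:1 H:2 O:1
  CH(C6H5) → C:7 H:6
  CH3 → C:1 H:3
Element totals:
  C: 15
  H: 24
  O: 1
  S: 1
Molecular formula: C15H24OS.
DoU = (2C + 2 + N − H − X) / 2 = (2·15 + 2 + 0 − 24 − 0) / 2 = 4.

4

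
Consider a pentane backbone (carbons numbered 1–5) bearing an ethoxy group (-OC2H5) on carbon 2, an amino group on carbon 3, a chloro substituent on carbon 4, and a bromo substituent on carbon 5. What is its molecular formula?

Atom tally by fragment:
  CH3 → C:1 H:3
  CH(OC2H5) → C:3 H:6 O:1
  CH(NH2) → C:1 H:3 N:1
  CH(Cl) → C:1 H:1 Cl:1
  CH2Br → C:1 H:2 Br:1
Element totals:
  C: 7
  H: 15
  Br: 1
  Cl: 1
  N: 1
  O: 1

C7H15BrClNO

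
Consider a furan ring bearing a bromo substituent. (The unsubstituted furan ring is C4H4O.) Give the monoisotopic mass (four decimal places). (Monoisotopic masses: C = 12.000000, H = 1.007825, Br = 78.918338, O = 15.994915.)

Atom tally by fragment:
  furan ring core → C:4 H:4 O:1
  (− 1 ring H displaced by substituents)
  + Br → Br:1
Element totals:
  C: 4
  H: 3
  Br: 1
  O: 1
Molecular formula: C4H3BrO.
  M = 4(12.0) + 3(1.007825) + 78.918338 + 15.994915
    = 48.000000 + 3.023475 + 78.918338 + 15.994915 = 145.936728

145.9367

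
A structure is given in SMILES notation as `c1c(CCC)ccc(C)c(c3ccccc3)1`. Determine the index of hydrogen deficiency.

Atom tally by fragment:
  benzene ring core → C:6 H:6
  (− 3 ring H displaced by substituents)
  + CH2CH2CH3 → C:3 H:7
  + CH3 → C:1 H:3
  + C6H5 → C:6 H:5
Element totals:
  C: 16
  H: 18
Molecular formula: C16H18.
DoU = (2C + 2 + N − H − X) / 2 = (2·16 + 2 + 0 − 18 − 0) / 2 = 8.

8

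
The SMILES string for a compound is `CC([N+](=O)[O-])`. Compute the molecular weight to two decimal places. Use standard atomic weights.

75.07 g/mol

Atom tally by fragment:
  CH3 → C:1 H:3
  CH2NO2 → C:1 H:2 N:1 O:2
Element totals:
  C: 2
  H: 5
  N: 1
  O: 2
Molecular formula: C2H5NO2.
  M = 2(12.011) + 5(1.008) + 14.007 + 2(15.999)
    = 24.022 + 5.040 + 14.007 + 31.998 = 75.067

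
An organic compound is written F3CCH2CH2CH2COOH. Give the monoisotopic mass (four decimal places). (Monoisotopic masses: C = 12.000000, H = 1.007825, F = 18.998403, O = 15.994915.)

Atom tally by fragment:
  F3CCH2 → C:2 H:2 F:3
  CH2 → C:1 H:2
  CH2COOH → C:2 H:3 O:2
Element totals:
  C: 5
  H: 7
  F: 3
  O: 2
Molecular formula: C5H7F3O2.
  M = 5(12.0) + 7(1.007825) + 3(18.998403) + 2(15.994915)
    = 60.000000 + 7.054775 + 56.995209 + 31.989830 = 156.039814

156.0398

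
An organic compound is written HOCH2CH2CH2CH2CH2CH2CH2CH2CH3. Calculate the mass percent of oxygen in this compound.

11.09%

Atom tally by fragment:
  HOCH2CH2 → C:2 H:5 O:1
  CH2 → C:1 H:2
  CH2 → C:1 H:2
  CH2 → C:1 H:2
  CH2 → C:1 H:2
  CH2 → C:1 H:2
  CH2 → C:1 H:2
  CH3 → C:1 H:3
Element totals:
  C: 9
  H: 20
  O: 1
Molecular formula: C9H20O.
Molar mass = 144.258 g/mol.
Mass from O: 1 × 15.999 = 15.999 g/mol.
%O = 15.999 / 144.258 × 100 = 11.09%.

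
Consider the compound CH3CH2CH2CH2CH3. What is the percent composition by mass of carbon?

83.24%

Element totals:
  C: 5
  H: 12
Molecular formula: C5H12.
Molar mass = 72.151 g/mol.
Mass from C: 5 × 12.011 = 60.055 g/mol.
%C = 60.055 / 72.151 × 100 = 83.24%.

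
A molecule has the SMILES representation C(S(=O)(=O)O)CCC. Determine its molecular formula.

Atom tally by fragment:
  HO3SCH2 → C:1 H:3 S:1 O:3
  CH2 → C:1 H:2
  CH2 → C:1 H:2
  CH3 → C:1 H:3
Element totals:
  C: 4
  H: 10
  O: 3
  S: 1

C4H10O3S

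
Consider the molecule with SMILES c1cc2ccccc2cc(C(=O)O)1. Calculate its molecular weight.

172.18 g/mol

Atom tally by fragment:
  naphthalene ring system core → C:10 H:8
  (− 1 ring H displaced by substituents)
  + COOH → C:1 H:1 O:2
Element totals:
  C: 11
  H: 8
  O: 2
Molecular formula: C11H8O2.
  M = 11(12.011) + 8(1.008) + 2(15.999)
    = 132.121 + 8.064 + 31.998 = 172.183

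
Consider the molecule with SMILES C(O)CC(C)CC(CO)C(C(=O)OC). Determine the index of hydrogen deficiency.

1

Atom tally by fragment:
  HOCH2 → C:1 H:3 O:1
  CH2 → C:1 H:2
  CH(CH3) → C:2 H:4
  CH2 → C:1 H:2
  CH(CH2OH) → C:2 H:4 O:1
  CH2COOCH3 → C:3 H:5 O:2
Element totals:
  C: 10
  H: 20
  O: 4
Molecular formula: C10H20O4.
DoU = (2C + 2 + N − H − X) / 2 = (2·10 + 2 + 0 − 20 − 0) / 2 = 1.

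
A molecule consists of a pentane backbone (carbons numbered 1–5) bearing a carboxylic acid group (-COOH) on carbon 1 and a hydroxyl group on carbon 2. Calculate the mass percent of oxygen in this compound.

Atom tally by fragment:
  HOOCCH2 → C:2 H:3 O:2
  CH(OH) → C:1 H:2 O:1
  CH2 → C:1 H:2
  CH2 → C:1 H:2
  CH3 → C:1 H:3
Element totals:
  C: 6
  H: 12
  O: 3
Molecular formula: C6H12O3.
Molar mass = 132.159 g/mol.
Mass from O: 3 × 15.999 = 47.997 g/mol.
%O = 47.997 / 132.159 × 100 = 36.32%.

36.32%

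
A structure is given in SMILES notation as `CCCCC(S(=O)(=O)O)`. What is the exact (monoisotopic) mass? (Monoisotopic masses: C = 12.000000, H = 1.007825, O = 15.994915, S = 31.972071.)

Atom tally by fragment:
  CH3 → C:1 H:3
  CH2 → C:1 H:2
  CH2 → C:1 H:2
  CH2 → C:1 H:2
  CH2SO3H → C:1 H:3 S:1 O:3
Element totals:
  C: 5
  H: 12
  O: 3
  S: 1
Molecular formula: C5H12O3S.
  M = 5(12.0) + 12(1.007825) + 3(15.994915) + 31.972071
    = 60.000000 + 12.093900 + 47.984745 + 31.972071 = 152.050716

152.0507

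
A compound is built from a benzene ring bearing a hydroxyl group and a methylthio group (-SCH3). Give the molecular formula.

C7H8OS

Atom tally by fragment:
  benzene ring core → C:6 H:6
  (− 2 ring H displaced by substituents)
  + OH → O:1 H:1
  + SCH3 → C:1 H:3 S:1
Element totals:
  C: 7
  H: 8
  O: 1
  S: 1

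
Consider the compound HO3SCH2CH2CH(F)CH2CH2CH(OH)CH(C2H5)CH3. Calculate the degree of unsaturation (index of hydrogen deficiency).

0

Atom tally by fragment:
  HO3SCH2 → C:1 H:3 S:1 O:3
  CH2 → C:1 H:2
  CH(F) → C:1 H:1 F:1
  CH2 → C:1 H:2
  CH2 → C:1 H:2
  CH(OH) → C:1 H:2 O:1
  CH(C2H5) → C:3 H:6
  CH3 → C:1 H:3
Element totals:
  C: 10
  H: 21
  F: 1
  O: 4
  S: 1
Molecular formula: C10H21FO4S.
DoU = (2C + 2 + N − H − X) / 2 = (2·10 + 2 + 0 − 21 − 1) / 2 = 0.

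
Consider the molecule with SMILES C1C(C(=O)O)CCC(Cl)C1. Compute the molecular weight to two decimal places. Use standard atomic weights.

162.61 g/mol

Atom tally by fragment:
  cyclohexane ring core → C:6 H:12
  (− 2 ring H displaced by substituents)
  + COOH → C:1 H:1 O:2
  + Cl → Cl:1
Element totals:
  C: 7
  H: 11
  Cl: 1
  O: 2
Molecular formula: C7H11ClO2.
  M = 7(12.011) + 11(1.008) + 35.45 + 2(15.999)
    = 84.077 + 11.088 + 35.450 + 31.998 = 162.613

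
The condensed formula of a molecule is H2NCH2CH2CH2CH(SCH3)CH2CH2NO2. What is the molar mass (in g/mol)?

192.28 g/mol

Atom tally by fragment:
  H2NCH2 → C:1 H:4 N:1
  CH2 → C:1 H:2
  CH2 → C:1 H:2
  CH(SCH3) → C:2 H:4 S:1
  CH2 → C:1 H:2
  CH2NO2 → C:1 H:2 N:1 O:2
Element totals:
  C: 7
  H: 16
  N: 2
  O: 2
  S: 1
Molecular formula: C7H16N2O2S.
  M = 7(12.011) + 16(1.008) + 2(14.007) + 2(15.999) + 32.06
    = 84.077 + 16.128 + 28.014 + 31.998 + 32.060 = 192.277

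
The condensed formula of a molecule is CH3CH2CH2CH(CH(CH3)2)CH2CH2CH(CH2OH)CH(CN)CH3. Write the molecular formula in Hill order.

C14H27NO

Atom tally by fragment:
  CH3 → C:1 H:3
  CH2 → C:1 H:2
  CH2 → C:1 H:2
  CH(CH(CH3)2) → C:4 H:8
  CH2 → C:1 H:2
  CH2 → C:1 H:2
  CH(CH2OH) → C:2 H:4 O:1
  CH(CN) → C:2 H:1 N:1
  CH3 → C:1 H:3
Element totals:
  C: 14
  H: 27
  N: 1
  O: 1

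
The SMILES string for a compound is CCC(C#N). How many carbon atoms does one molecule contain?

4

Atom tally by fragment:
  CH3 → C:1 H:3
  CH2 → C:1 H:2
  CH2CN → C:2 H:2 N:1
Element totals:
  C: 4
  H: 7
  N: 1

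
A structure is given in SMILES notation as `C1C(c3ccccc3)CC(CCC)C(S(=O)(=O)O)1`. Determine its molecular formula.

Atom tally by fragment:
  cyclopentane ring core → C:5 H:10
  (− 3 ring H displaced by substituents)
  + C6H5 → C:6 H:5
  + CH2CH2CH3 → C:3 H:7
  + SO3H → S:1 O:3 H:1
Element totals:
  C: 14
  H: 20
  O: 3
  S: 1

C14H20O3S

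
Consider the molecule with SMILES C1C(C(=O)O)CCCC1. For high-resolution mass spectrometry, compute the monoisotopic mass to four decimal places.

128.0837

Atom tally by fragment:
  cyclohexane ring core → C:6 H:12
  (− 1 ring H displaced by substituents)
  + COOH → C:1 H:1 O:2
Element totals:
  C: 7
  H: 12
  O: 2
Molecular formula: C7H12O2.
  M = 7(12.0) + 12(1.007825) + 2(15.994915)
    = 84.000000 + 12.093900 + 31.989830 = 128.083730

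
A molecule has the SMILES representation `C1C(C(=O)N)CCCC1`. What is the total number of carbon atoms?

Atom tally by fragment:
  cyclohexane ring core → C:6 H:12
  (− 1 ring H displaced by substituents)
  + CONH2 → C:1 H:2 O:1 N:1
Element totals:
  C: 7
  H: 13
  N: 1
  O: 1

7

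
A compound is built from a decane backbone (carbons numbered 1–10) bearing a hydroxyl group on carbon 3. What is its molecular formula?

C10H22O

Atom tally by fragment:
  CH3 → C:1 H:3
  CH2 → C:1 H:2
  CH(OH) → C:1 H:2 O:1
  CH2 → C:1 H:2
  CH2 → C:1 H:2
  CH2 → C:1 H:2
  CH2 → C:1 H:2
  CH2 → C:1 H:2
  CH2 → C:1 H:2
  CH3 → C:1 H:3
Element totals:
  C: 10
  H: 22
  O: 1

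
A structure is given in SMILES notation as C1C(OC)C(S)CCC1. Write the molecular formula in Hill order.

Atom tally by fragment:
  cyclohexane ring core → C:6 H:12
  (− 2 ring H displaced by substituents)
  + OCH3 → C:1 H:3 O:1
  + SH → S:1 H:1
Element totals:
  C: 7
  H: 14
  O: 1
  S: 1

C7H14OS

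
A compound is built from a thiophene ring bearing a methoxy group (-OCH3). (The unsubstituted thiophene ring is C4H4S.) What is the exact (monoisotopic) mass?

114.0139

Atom tally by fragment:
  thiophene ring core → C:4 H:4 S:1
  (− 1 ring H displaced by substituents)
  + OCH3 → C:1 H:3 O:1
Element totals:
  C: 5
  H: 6
  O: 1
  S: 1
Molecular formula: C5H6OS.
  M = 5(12.0) + 6(1.007825) + 15.994915 + 31.972071
    = 60.000000 + 6.046950 + 15.994915 + 31.972071 = 114.013936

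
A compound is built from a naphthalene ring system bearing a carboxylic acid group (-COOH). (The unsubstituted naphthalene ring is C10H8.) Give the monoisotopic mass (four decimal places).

172.0524

Atom tally by fragment:
  naphthalene ring system core → C:10 H:8
  (− 1 ring H displaced by substituents)
  + COOH → C:1 H:1 O:2
Element totals:
  C: 11
  H: 8
  O: 2
Molecular formula: C11H8O2.
  M = 11(12.0) + 8(1.007825) + 2(15.994915)
    = 132.000000 + 8.062600 + 31.989830 = 172.052430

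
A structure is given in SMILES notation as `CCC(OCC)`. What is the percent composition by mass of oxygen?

Atom tally by fragment:
  CH3 → C:1 H:3
  CH2 → C:1 H:2
  CH2OC2H5 → C:3 H:7 O:1
Element totals:
  C: 5
  H: 12
  O: 1
Molecular formula: C5H12O.
Molar mass = 88.150 g/mol.
Mass from O: 1 × 15.999 = 15.999 g/mol.
%O = 15.999 / 88.150 × 100 = 18.15%.

18.15%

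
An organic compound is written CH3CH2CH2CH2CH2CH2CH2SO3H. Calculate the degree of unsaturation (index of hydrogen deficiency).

Element totals:
  C: 7
  H: 16
  O: 3
  S: 1
Molecular formula: C7H16O3S.
DoU = (2C + 2 + N − H − X) / 2 = (2·7 + 2 + 0 − 16 − 0) / 2 = 0.

0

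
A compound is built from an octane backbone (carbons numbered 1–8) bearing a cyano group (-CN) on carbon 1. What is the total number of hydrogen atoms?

Atom tally by fragment:
  NCCH2 → C:2 H:2 N:1
  CH2 → C:1 H:2
  CH2 → C:1 H:2
  CH2 → C:1 H:2
  CH2 → C:1 H:2
  CH2 → C:1 H:2
  CH2 → C:1 H:2
  CH3 → C:1 H:3
Element totals:
  C: 9
  H: 17
  N: 1

17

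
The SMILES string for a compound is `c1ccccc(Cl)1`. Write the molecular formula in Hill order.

C6H5Cl

Atom tally by fragment:
  benzene ring core → C:6 H:6
  (− 1 ring H displaced by substituents)
  + Cl → Cl:1
Element totals:
  C: 6
  H: 5
  Cl: 1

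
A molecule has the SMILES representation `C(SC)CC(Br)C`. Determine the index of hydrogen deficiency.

0

Atom tally by fragment:
  CH3SCH2 → C:2 H:5 S:1
  CH2 → C:1 H:2
  CH(Br) → C:1 H:1 Br:1
  CH3 → C:1 H:3
Element totals:
  C: 5
  H: 11
  Br: 1
  S: 1
Molecular formula: C5H11BrS.
DoU = (2C + 2 + N − H − X) / 2 = (2·5 + 2 + 0 − 11 − 1) / 2 = 0.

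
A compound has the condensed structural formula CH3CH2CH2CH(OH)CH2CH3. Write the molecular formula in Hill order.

C6H14O

Atom tally by fragment:
  CH3 → C:1 H:3
  CH2 → C:1 H:2
  CH2 → C:1 H:2
  CH(OH) → C:1 H:2 O:1
  CH2 → C:1 H:2
  CH3 → C:1 H:3
Element totals:
  C: 6
  H: 14
  O: 1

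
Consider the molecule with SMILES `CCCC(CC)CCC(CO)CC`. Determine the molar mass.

186.34 g/mol

Atom tally by fragment:
  CH3 → C:1 H:3
  CH2 → C:1 H:2
  CH2 → C:1 H:2
  CH(C2H5) → C:3 H:6
  CH2 → C:1 H:2
  CH2 → C:1 H:2
  CH(CH2OH) → C:2 H:4 O:1
  CH2 → C:1 H:2
  CH3 → C:1 H:3
Element totals:
  C: 12
  H: 26
  O: 1
Molecular formula: C12H26O.
  M = 12(12.011) + 26(1.008) + 15.999
    = 144.132 + 26.208 + 15.999 = 186.339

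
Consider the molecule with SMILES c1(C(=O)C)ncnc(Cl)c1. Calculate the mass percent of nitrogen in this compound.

17.89%

Atom tally by fragment:
  pyrimidine ring core → C:4 H:4 N:2
  (− 2 ring H displaced by substituents)
  + COCH3 → C:2 H:3 O:1
  + Cl → Cl:1
Element totals:
  C: 6
  H: 5
  Cl: 1
  N: 2
  O: 1
Molecular formula: C6H5ClN2O.
Molar mass = 156.569 g/mol.
Mass from N: 2 × 14.007 = 28.014 g/mol.
%N = 28.014 / 156.569 × 100 = 17.89%.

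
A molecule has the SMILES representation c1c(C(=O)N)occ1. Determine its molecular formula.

Atom tally by fragment:
  furan ring core → C:4 H:4 O:1
  (− 1 ring H displaced by substituents)
  + CONH2 → C:1 H:2 O:1 N:1
Element totals:
  C: 5
  H: 5
  N: 1
  O: 2

C5H5NO2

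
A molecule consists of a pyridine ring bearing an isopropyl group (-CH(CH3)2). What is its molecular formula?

Atom tally by fragment:
  pyridine ring core → C:5 H:5 N:1
  (− 1 ring H displaced by substituents)
  + CH(CH3)2 → C:3 H:7
Element totals:
  C: 8
  H: 11
  N: 1

C8H11N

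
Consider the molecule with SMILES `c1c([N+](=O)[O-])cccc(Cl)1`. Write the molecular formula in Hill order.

C6H4ClNO2

Atom tally by fragment:
  benzene ring core → C:6 H:6
  (− 2 ring H displaced by substituents)
  + NO2 → N:1 O:2
  + Cl → Cl:1
Element totals:
  C: 6
  H: 4
  Cl: 1
  N: 1
  O: 2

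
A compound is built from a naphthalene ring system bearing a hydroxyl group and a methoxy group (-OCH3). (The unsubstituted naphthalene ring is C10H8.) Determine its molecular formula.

Atom tally by fragment:
  naphthalene ring system core → C:10 H:8
  (− 2 ring H displaced by substituents)
  + OH → O:1 H:1
  + OCH3 → C:1 H:3 O:1
Element totals:
  C: 11
  H: 10
  O: 2

C11H10O2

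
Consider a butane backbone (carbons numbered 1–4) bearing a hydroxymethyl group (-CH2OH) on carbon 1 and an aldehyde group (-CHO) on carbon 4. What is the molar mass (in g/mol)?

Atom tally by fragment:
  HOCH2CH2 → C:2 H:5 O:1
  CH2 → C:1 H:2
  CH2 → C:1 H:2
  CH2CHO → C:2 H:3 O:1
Element totals:
  C: 6
  H: 12
  O: 2
Molecular formula: C6H12O2.
  M = 6(12.011) + 12(1.008) + 2(15.999)
    = 72.066 + 12.096 + 31.998 = 116.160

116.16 g/mol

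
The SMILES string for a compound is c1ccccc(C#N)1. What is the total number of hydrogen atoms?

5

Atom tally by fragment:
  benzene ring core → C:6 H:6
  (− 1 ring H displaced by substituents)
  + CN → C:1 N:1
Element totals:
  C: 7
  H: 5
  N: 1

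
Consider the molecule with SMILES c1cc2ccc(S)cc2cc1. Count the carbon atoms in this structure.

Atom tally by fragment:
  naphthalene ring system core → C:10 H:8
  (− 1 ring H displaced by substituents)
  + SH → S:1 H:1
Element totals:
  C: 10
  H: 8
  S: 1

10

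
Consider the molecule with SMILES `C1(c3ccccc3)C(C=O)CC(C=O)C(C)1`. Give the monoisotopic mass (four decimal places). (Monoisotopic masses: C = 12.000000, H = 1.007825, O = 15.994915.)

Atom tally by fragment:
  cyclopentane ring core → C:5 H:10
  (− 4 ring H displaced by substituents)
  + C6H5 → C:6 H:5
  + CHO → C:1 H:1 O:1
  + CHO → C:1 H:1 O:1
  + CH3 → C:1 H:3
Element totals:
  C: 14
  H: 16
  O: 2
Molecular formula: C14H16O2.
  M = 14(12.0) + 16(1.007825) + 2(15.994915)
    = 168.000000 + 16.125200 + 31.989830 = 216.115030

216.1150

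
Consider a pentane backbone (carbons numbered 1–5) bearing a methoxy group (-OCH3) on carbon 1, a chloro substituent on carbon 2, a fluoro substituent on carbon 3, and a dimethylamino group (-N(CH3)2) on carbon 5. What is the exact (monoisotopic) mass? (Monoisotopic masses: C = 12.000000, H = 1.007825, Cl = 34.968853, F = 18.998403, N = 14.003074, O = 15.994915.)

Atom tally by fragment:
  CH3OCH2 → C:2 H:5 O:1
  CH(Cl) → C:1 H:1 Cl:1
  CH(F) → C:1 H:1 F:1
  CH2 → C:1 H:2
  CH2N(CH3)2 → C:3 H:8 N:1
Element totals:
  C: 8
  H: 17
  Cl: 1
  F: 1
  N: 1
  O: 1
Molecular formula: C8H17ClFNO.
  M = 8(12.0) + 17(1.007825) + 34.968853 + 18.998403 + 14.003074 + 15.994915
    = 96.000000 + 17.133025 + 34.968853 + 18.998403 + 14.003074 + 15.994915 = 197.098270

197.0983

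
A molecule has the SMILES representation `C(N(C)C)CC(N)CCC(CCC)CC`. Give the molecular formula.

C13H30N2

Atom tally by fragment:
  (CH3)2NCH2 → C:3 H:8 N:1
  CH2 → C:1 H:2
  CH(NH2) → C:1 H:3 N:1
  CH2 → C:1 H:2
  CH2 → C:1 H:2
  CH(CH2CH2CH3) → C:4 H:8
  CH2 → C:1 H:2
  CH3 → C:1 H:3
Element totals:
  C: 13
  H: 30
  N: 2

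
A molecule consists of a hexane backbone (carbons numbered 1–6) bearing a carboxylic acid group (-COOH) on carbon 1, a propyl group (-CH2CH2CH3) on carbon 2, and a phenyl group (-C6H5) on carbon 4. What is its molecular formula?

C16H24O2

Atom tally by fragment:
  HOOCCH2 → C:2 H:3 O:2
  CH(CH2CH2CH3) → C:4 H:8
  CH2 → C:1 H:2
  CH(C6H5) → C:7 H:6
  CH2 → C:1 H:2
  CH3 → C:1 H:3
Element totals:
  C: 16
  H: 24
  O: 2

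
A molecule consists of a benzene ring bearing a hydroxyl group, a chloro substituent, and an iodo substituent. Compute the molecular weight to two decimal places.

Atom tally by fragment:
  benzene ring core → C:6 H:6
  (− 3 ring H displaced by substituents)
  + OH → O:1 H:1
  + Cl → Cl:1
  + I → I:1
Element totals:
  C: 6
  H: 4
  Cl: 1
  I: 1
  O: 1
Molecular formula: C6H4ClIO.
  M = 6(12.011) + 4(1.008) + 35.45 + 126.904 + 15.999
    = 72.066 + 4.032 + 35.450 + 126.904 + 15.999 = 254.451

254.45 g/mol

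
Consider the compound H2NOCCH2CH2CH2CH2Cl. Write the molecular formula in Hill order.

C5H10ClNO

Atom tally by fragment:
  H2NOCCH2 → C:2 H:4 O:1 N:1
  CH2 → C:1 H:2
  CH2 → C:1 H:2
  CH2Cl → C:1 H:2 Cl:1
Element totals:
  C: 5
  H: 10
  Cl: 1
  N: 1
  O: 1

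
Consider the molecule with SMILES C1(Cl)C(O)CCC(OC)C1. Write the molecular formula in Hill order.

Atom tally by fragment:
  cyclohexane ring core → C:6 H:12
  (− 3 ring H displaced by substituents)
  + Cl → Cl:1
  + OH → O:1 H:1
  + OCH3 → C:1 H:3 O:1
Element totals:
  C: 7
  H: 13
  Cl: 1
  O: 2

C7H13ClO2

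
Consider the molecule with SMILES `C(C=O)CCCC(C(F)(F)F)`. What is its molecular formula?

Atom tally by fragment:
  OHCCH2 → C:2 H:3 O:1
  CH2 → C:1 H:2
  CH2 → C:1 H:2
  CH2 → C:1 H:2
  CH2CF3 → C:2 H:2 F:3
Element totals:
  C: 7
  H: 11
  F: 3
  O: 1

C7H11F3O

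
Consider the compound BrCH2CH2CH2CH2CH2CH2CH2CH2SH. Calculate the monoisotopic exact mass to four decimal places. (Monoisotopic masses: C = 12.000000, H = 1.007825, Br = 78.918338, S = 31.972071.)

Atom tally by fragment:
  BrCH2 → C:1 H:2 Br:1
  CH2 → C:1 H:2
  CH2 → C:1 H:2
  CH2 → C:1 H:2
  CH2 → C:1 H:2
  CH2 → C:1 H:2
  CH2 → C:1 H:2
  CH2SH → C:1 H:3 S:1
Element totals:
  C: 8
  H: 17
  Br: 1
  S: 1
Molecular formula: C8H17BrS.
  M = 8(12.0) + 17(1.007825) + 78.918338 + 31.972071
    = 96.000000 + 17.133025 + 78.918338 + 31.972071 = 224.023434

224.0234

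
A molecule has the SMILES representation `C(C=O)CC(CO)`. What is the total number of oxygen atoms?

2

Atom tally by fragment:
  OHCCH2 → C:2 H:3 O:1
  CH2 → C:1 H:2
  CH2CH2OH → C:2 H:5 O:1
Element totals:
  C: 5
  H: 10
  O: 2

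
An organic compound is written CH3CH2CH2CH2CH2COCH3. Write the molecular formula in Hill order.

C7H14O

Element totals:
  C: 7
  H: 14
  O: 1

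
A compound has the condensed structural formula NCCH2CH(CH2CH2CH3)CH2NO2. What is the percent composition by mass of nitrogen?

Element totals:
  C: 7
  H: 12
  N: 2
  O: 2
Molecular formula: C7H12N2O2.
Molar mass = 156.185 g/mol.
Mass from N: 2 × 14.007 = 28.014 g/mol.
%N = 28.014 / 156.185 × 100 = 17.94%.

17.94%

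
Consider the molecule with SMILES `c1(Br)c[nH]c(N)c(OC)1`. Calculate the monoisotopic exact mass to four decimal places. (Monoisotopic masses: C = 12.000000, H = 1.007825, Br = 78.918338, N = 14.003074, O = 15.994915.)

Atom tally by fragment:
  pyrrole ring core → C:4 H:5 N:1
  (− 3 ring H displaced by substituents)
  + Br → Br:1
  + NH2 → N:1 H:2
  + OCH3 → C:1 H:3 O:1
Element totals:
  C: 5
  H: 7
  Br: 1
  N: 2
  O: 1
Molecular formula: C5H7BrN2O.
  M = 5(12.0) + 7(1.007825) + 78.918338 + 2(14.003074) + 15.994915
    = 60.000000 + 7.054775 + 78.918338 + 28.006148 + 15.994915 = 189.974176

189.9742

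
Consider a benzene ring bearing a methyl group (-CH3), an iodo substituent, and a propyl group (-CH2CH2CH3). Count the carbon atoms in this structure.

10

Atom tally by fragment:
  benzene ring core → C:6 H:6
  (− 3 ring H displaced by substituents)
  + CH3 → C:1 H:3
  + I → I:1
  + CH2CH2CH3 → C:3 H:7
Element totals:
  C: 10
  H: 13
  I: 1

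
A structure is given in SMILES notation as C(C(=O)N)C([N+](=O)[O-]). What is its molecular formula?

C3H6N2O3

Atom tally by fragment:
  H2NOCCH2 → C:2 H:4 O:1 N:1
  CH2NO2 → C:1 H:2 N:1 O:2
Element totals:
  C: 3
  H: 6
  N: 2
  O: 3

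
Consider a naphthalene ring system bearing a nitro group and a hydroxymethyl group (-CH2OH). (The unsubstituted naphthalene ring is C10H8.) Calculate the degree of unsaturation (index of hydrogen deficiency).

8

Atom tally by fragment:
  naphthalene ring system core → C:10 H:8
  (− 2 ring H displaced by substituents)
  + NO2 → N:1 O:2
  + CH2OH → C:1 H:3 O:1
Element totals:
  C: 11
  H: 9
  N: 1
  O: 3
Molecular formula: C11H9NO3.
DoU = (2C + 2 + N − H − X) / 2 = (2·11 + 2 + 1 − 9 − 0) / 2 = 8.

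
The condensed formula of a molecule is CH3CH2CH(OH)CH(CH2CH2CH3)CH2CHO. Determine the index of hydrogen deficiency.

1

Atom tally by fragment:
  CH3 → C:1 H:3
  CH2 → C:1 H:2
  CH(OH) → C:1 H:2 O:1
  CH(CH2CH2CH3) → C:4 H:8
  CH2CHO → C:2 H:3 O:1
Element totals:
  C: 9
  H: 18
  O: 2
Molecular formula: C9H18O2.
DoU = (2C + 2 + N − H − X) / 2 = (2·9 + 2 + 0 − 18 − 0) / 2 = 1.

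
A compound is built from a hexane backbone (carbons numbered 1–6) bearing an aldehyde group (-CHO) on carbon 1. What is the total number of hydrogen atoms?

Atom tally by fragment:
  OHCCH2 → C:2 H:3 O:1
  CH2 → C:1 H:2
  CH2 → C:1 H:2
  CH2 → C:1 H:2
  CH2 → C:1 H:2
  CH3 → C:1 H:3
Element totals:
  C: 7
  H: 14
  O: 1

14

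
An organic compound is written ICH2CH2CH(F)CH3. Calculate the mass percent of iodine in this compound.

Atom tally by fragment:
  ICH2 → C:1 H:2 I:1
  CH2 → C:1 H:2
  CH(F) → C:1 H:1 F:1
  CH3 → C:1 H:3
Element totals:
  C: 4
  H: 8
  F: 1
  I: 1
Molecular formula: C4H8FI.
Molar mass = 202.010 g/mol.
Mass from I: 1 × 126.904 = 126.904 g/mol.
%I = 126.904 / 202.010 × 100 = 62.82%.

62.82%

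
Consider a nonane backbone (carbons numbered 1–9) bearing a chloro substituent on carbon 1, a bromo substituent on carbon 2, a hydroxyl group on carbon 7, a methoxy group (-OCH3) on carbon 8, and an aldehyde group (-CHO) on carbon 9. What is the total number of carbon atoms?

Atom tally by fragment:
  ClCH2 → C:1 H:2 Cl:1
  CH(Br) → C:1 H:1 Br:1
  CH2 → C:1 H:2
  CH2 → C:1 H:2
  CH2 → C:1 H:2
  CH2 → C:1 H:2
  CH(OH) → C:1 H:2 O:1
  CH(OCH3) → C:2 H:4 O:1
  CH2CHO → C:2 H:3 O:1
Element totals:
  C: 11
  H: 20
  Br: 1
  Cl: 1
  O: 3

11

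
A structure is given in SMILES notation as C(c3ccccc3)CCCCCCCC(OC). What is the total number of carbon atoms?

16

Atom tally by fragment:
  C6H5CH2 → C:7 H:7
  CH2 → C:1 H:2
  CH2 → C:1 H:2
  CH2 → C:1 H:2
  CH2 → C:1 H:2
  CH2 → C:1 H:2
  CH2 → C:1 H:2
  CH2 → C:1 H:2
  CH2OCH3 → C:2 H:5 O:1
Element totals:
  C: 16
  H: 26
  O: 1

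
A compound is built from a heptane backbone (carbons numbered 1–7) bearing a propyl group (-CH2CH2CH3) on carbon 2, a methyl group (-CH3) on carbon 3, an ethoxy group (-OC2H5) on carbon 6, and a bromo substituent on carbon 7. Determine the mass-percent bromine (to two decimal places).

28.61%

Atom tally by fragment:
  CH3 → C:1 H:3
  CH(CH2CH2CH3) → C:4 H:8
  CH(CH3) → C:2 H:4
  CH2 → C:1 H:2
  CH2 → C:1 H:2
  CH(OC2H5) → C:3 H:6 O:1
  CH2Br → C:1 H:2 Br:1
Element totals:
  C: 13
  H: 27
  Br: 1
  O: 1
Molecular formula: C13H27BrO.
Molar mass = 279.262 g/mol.
Mass from Br: 1 × 79.904 = 79.904 g/mol.
%Br = 79.904 / 279.262 × 100 = 28.61%.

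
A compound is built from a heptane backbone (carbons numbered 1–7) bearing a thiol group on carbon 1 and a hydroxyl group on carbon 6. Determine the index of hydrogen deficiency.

0

Atom tally by fragment:
  HSCH2 → C:1 H:3 S:1
  CH2 → C:1 H:2
  CH2 → C:1 H:2
  CH2 → C:1 H:2
  CH2 → C:1 H:2
  CH(OH) → C:1 H:2 O:1
  CH3 → C:1 H:3
Element totals:
  C: 7
  H: 16
  O: 1
  S: 1
Molecular formula: C7H16OS.
DoU = (2C + 2 + N − H − X) / 2 = (2·7 + 2 + 0 − 16 − 0) / 2 = 0.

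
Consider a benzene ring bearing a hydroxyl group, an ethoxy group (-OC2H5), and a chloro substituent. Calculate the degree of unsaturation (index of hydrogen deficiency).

Atom tally by fragment:
  benzene ring core → C:6 H:6
  (− 3 ring H displaced by substituents)
  + OH → O:1 H:1
  + OC2H5 → C:2 H:5 O:1
  + Cl → Cl:1
Element totals:
  C: 8
  H: 9
  Cl: 1
  O: 2
Molecular formula: C8H9ClO2.
DoU = (2C + 2 + N − H − X) / 2 = (2·8 + 2 + 0 − 9 − 1) / 2 = 4.

4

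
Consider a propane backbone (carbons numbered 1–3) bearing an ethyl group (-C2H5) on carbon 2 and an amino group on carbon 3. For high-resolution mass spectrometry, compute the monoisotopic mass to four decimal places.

Atom tally by fragment:
  CH3 → C:1 H:3
  CH(C2H5) → C:3 H:6
  CH2NH2 → C:1 H:4 N:1
Element totals:
  C: 5
  H: 13
  N: 1
Molecular formula: C5H13N.
  M = 5(12.0) + 13(1.007825) + 14.003074
    = 60.000000 + 13.101725 + 14.003074 = 87.104799

87.1048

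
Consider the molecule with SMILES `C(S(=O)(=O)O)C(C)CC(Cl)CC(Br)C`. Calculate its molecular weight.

307.63 g/mol

Atom tally by fragment:
  HO3SCH2 → C:1 H:3 S:1 O:3
  CH(CH3) → C:2 H:4
  CH2 → C:1 H:2
  CH(Cl) → C:1 H:1 Cl:1
  CH2 → C:1 H:2
  CH(Br) → C:1 H:1 Br:1
  CH3 → C:1 H:3
Element totals:
  C: 8
  H: 16
  Br: 1
  Cl: 1
  O: 3
  S: 1
Molecular formula: C8H16BrClO3S.
  M = 8(12.011) + 16(1.008) + 79.904 + 35.45 + 3(15.999) + 32.06
    = 96.088 + 16.128 + 79.904 + 35.450 + 47.997 + 32.060 = 307.627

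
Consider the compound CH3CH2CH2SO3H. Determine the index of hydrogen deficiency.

Atom tally by fragment:
  CH3 → C:1 H:3
  CH2 → C:1 H:2
  CH2SO3H → C:1 H:3 S:1 O:3
Element totals:
  C: 3
  H: 8
  O: 3
  S: 1
Molecular formula: C3H8O3S.
DoU = (2C + 2 + N − H − X) / 2 = (2·3 + 2 + 0 − 8 − 0) / 2 = 0.

0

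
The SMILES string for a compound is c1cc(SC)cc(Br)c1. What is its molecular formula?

C7H7BrS

Atom tally by fragment:
  benzene ring core → C:6 H:6
  (− 2 ring H displaced by substituents)
  + SCH3 → C:1 H:3 S:1
  + Br → Br:1
Element totals:
  C: 7
  H: 7
  Br: 1
  S: 1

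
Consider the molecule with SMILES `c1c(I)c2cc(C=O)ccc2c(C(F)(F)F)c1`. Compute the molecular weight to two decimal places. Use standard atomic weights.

Atom tally by fragment:
  naphthalene ring system core → C:10 H:8
  (− 3 ring H displaced by substituents)
  + I → I:1
  + CHO → C:1 H:1 O:1
  + CF3 → C:1 F:3
Element totals:
  C: 12
  H: 6
  F: 3
  I: 1
  O: 1
Molecular formula: C12H6F3IO.
  M = 12(12.011) + 6(1.008) + 3(18.998) + 126.904 + 15.999
    = 144.132 + 6.048 + 56.994 + 126.904 + 15.999 = 350.077

350.08 g/mol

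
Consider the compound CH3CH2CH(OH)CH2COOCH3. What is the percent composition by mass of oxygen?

36.32%

Element totals:
  C: 6
  H: 12
  O: 3
Molecular formula: C6H12O3.
Molar mass = 132.159 g/mol.
Mass from O: 3 × 15.999 = 47.997 g/mol.
%O = 47.997 / 132.159 × 100 = 36.32%.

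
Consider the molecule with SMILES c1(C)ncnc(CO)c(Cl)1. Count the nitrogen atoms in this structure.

2

Atom tally by fragment:
  pyrimidine ring core → C:4 H:4 N:2
  (− 3 ring H displaced by substituents)
  + CH3 → C:1 H:3
  + CH2OH → C:1 H:3 O:1
  + Cl → Cl:1
Element totals:
  C: 6
  H: 7
  Cl: 1
  N: 2
  O: 1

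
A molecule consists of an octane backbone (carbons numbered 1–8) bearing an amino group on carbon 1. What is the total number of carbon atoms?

8

Atom tally by fragment:
  H2NCH2 → C:1 H:4 N:1
  CH2 → C:1 H:2
  CH2 → C:1 H:2
  CH2 → C:1 H:2
  CH2 → C:1 H:2
  CH2 → C:1 H:2
  CH2 → C:1 H:2
  CH3 → C:1 H:3
Element totals:
  C: 8
  H: 19
  N: 1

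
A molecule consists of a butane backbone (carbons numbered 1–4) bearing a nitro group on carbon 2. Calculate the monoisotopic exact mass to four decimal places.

103.0633

Atom tally by fragment:
  CH3 → C:1 H:3
  CH(NO2) → C:1 H:1 N:1 O:2
  CH2 → C:1 H:2
  CH3 → C:1 H:3
Element totals:
  C: 4
  H: 9
  N: 1
  O: 2
Molecular formula: C4H9NO2.
  M = 4(12.0) + 9(1.007825) + 14.003074 + 2(15.994915)
    = 48.000000 + 9.070425 + 14.003074 + 31.989830 = 103.063329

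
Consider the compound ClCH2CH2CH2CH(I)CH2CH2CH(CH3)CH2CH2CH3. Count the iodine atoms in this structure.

1

Atom tally by fragment:
  ClCH2 → C:1 H:2 Cl:1
  CH2 → C:1 H:2
  CH2 → C:1 H:2
  CH(I) → C:1 H:1 I:1
  CH2 → C:1 H:2
  CH2 → C:1 H:2
  CH(CH3) → C:2 H:4
  CH2 → C:1 H:2
  CH2 → C:1 H:2
  CH3 → C:1 H:3
Element totals:
  C: 11
  H: 22
  Cl: 1
  I: 1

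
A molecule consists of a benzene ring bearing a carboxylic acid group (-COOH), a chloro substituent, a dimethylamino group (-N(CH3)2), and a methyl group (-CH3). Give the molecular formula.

Atom tally by fragment:
  benzene ring core → C:6 H:6
  (− 4 ring H displaced by substituents)
  + COOH → C:1 H:1 O:2
  + Cl → Cl:1
  + N(CH3)2 → N:1 C:2 H:6
  + CH3 → C:1 H:3
Element totals:
  C: 10
  H: 12
  Cl: 1
  N: 1
  O: 2

C10H12ClNO2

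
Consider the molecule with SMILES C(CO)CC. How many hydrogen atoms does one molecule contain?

10

Atom tally by fragment:
  HOCH2CH2 → C:2 H:5 O:1
  CH2 → C:1 H:2
  CH3 → C:1 H:3
Element totals:
  C: 4
  H: 10
  O: 1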